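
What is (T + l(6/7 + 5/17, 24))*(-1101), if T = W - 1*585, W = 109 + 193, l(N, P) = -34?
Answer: 349017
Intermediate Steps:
W = 302
T = -283 (T = 302 - 1*585 = 302 - 585 = -283)
(T + l(6/7 + 5/17, 24))*(-1101) = (-283 - 34)*(-1101) = -317*(-1101) = 349017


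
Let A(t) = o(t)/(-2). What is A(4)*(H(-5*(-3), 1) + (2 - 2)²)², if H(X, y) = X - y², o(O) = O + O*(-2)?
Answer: 392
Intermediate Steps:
o(O) = -O (o(O) = O - 2*O = -O)
A(t) = t/2 (A(t) = -t/(-2) = -t*(-½) = t/2)
A(4)*(H(-5*(-3), 1) + (2 - 2)²)² = ((½)*4)*((-5*(-3) - 1*1²) + (2 - 2)²)² = 2*((15 - 1*1) + 0²)² = 2*((15 - 1) + 0)² = 2*(14 + 0)² = 2*14² = 2*196 = 392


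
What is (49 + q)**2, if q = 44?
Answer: 8649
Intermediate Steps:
(49 + q)**2 = (49 + 44)**2 = 93**2 = 8649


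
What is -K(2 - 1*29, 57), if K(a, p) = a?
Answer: 27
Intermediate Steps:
-K(2 - 1*29, 57) = -(2 - 1*29) = -(2 - 29) = -1*(-27) = 27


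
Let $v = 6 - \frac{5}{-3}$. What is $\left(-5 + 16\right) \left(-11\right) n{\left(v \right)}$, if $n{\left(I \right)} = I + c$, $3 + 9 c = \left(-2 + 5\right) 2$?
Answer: $-968$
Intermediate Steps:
$v = \frac{23}{3}$ ($v = 6 - - \frac{5}{3} = 6 + \frac{5}{3} = \frac{23}{3} \approx 7.6667$)
$c = \frac{1}{3}$ ($c = - \frac{1}{3} + \frac{\left(-2 + 5\right) 2}{9} = - \frac{1}{3} + \frac{3 \cdot 2}{9} = - \frac{1}{3} + \frac{1}{9} \cdot 6 = - \frac{1}{3} + \frac{2}{3} = \frac{1}{3} \approx 0.33333$)
$n{\left(I \right)} = \frac{1}{3} + I$ ($n{\left(I \right)} = I + \frac{1}{3} = \frac{1}{3} + I$)
$\left(-5 + 16\right) \left(-11\right) n{\left(v \right)} = \left(-5 + 16\right) \left(-11\right) \left(\frac{1}{3} + \frac{23}{3}\right) = 11 \left(-11\right) 8 = \left(-121\right) 8 = -968$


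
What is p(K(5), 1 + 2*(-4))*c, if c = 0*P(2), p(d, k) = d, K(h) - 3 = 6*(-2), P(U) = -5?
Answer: 0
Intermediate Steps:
K(h) = -9 (K(h) = 3 + 6*(-2) = 3 - 12 = -9)
c = 0 (c = 0*(-5) = 0)
p(K(5), 1 + 2*(-4))*c = -9*0 = 0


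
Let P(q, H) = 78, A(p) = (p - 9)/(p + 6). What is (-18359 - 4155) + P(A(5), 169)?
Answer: -22436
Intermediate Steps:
A(p) = (-9 + p)/(6 + p)
(-18359 - 4155) + P(A(5), 169) = (-18359 - 4155) + 78 = -22514 + 78 = -22436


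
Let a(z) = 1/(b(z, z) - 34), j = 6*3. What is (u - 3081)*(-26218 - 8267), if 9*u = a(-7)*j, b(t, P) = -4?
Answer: 106250100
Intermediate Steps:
j = 18
a(z) = -1/38 (a(z) = 1/(-4 - 34) = 1/(-38) = -1/38)
u = -1/19 (u = (-1/38*18)/9 = (1/9)*(-9/19) = -1/19 ≈ -0.052632)
(u - 3081)*(-26218 - 8267) = (-1/19 - 3081)*(-26218 - 8267) = -58540/19*(-34485) = 106250100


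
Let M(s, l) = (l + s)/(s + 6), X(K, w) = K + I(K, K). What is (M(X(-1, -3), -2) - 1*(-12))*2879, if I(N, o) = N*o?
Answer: 100765/3 ≈ 33588.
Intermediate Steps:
X(K, w) = K + K**2 (X(K, w) = K + K*K = K + K**2)
M(s, l) = (l + s)/(6 + s)
(M(X(-1, -3), -2) - 1*(-12))*2879 = ((-2 - (1 - 1))/(6 - (1 - 1)) - 1*(-12))*2879 = ((-2 - 1*0)/(6 - 1*0) + 12)*2879 = ((-2 + 0)/(6 + 0) + 12)*2879 = (-2/6 + 12)*2879 = ((1/6)*(-2) + 12)*2879 = (-1/3 + 12)*2879 = (35/3)*2879 = 100765/3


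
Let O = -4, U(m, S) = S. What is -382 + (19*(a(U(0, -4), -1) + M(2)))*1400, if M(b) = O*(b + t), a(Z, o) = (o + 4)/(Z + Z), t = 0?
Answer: -223157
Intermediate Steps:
a(Z, o) = (4 + o)/(2*Z) (a(Z, o) = (4 + o)/((2*Z)) = (4 + o)*(1/(2*Z)) = (4 + o)/(2*Z))
M(b) = -4*b (M(b) = -4*(b + 0) = -4*b)
-382 + (19*(a(U(0, -4), -1) + M(2)))*1400 = -382 + (19*((½)*(4 - 1)/(-4) - 4*2))*1400 = -382 + (19*((½)*(-¼)*3 - 8))*1400 = -382 + (19*(-3/8 - 8))*1400 = -382 + (19*(-67/8))*1400 = -382 - 1273/8*1400 = -382 - 222775 = -223157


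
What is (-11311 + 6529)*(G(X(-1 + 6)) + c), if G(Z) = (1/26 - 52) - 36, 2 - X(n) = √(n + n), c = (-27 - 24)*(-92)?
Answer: -286214655/13 ≈ -2.2017e+7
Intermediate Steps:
c = 4692 (c = -51*(-92) = 4692)
X(n) = 2 - √2*√n (X(n) = 2 - √(n + n) = 2 - √(2*n) = 2 - √2*√n)
G(Z) = -2287/26 (G(Z) = (1/26 - 52) - 36 = -1351/26 - 36 = -2287/26)
(-11311 + 6529)*(G(X(-1 + 6)) + c) = (-11311 + 6529)*(-2287/26 + 4692) = -4782*119705/26 = -286214655/13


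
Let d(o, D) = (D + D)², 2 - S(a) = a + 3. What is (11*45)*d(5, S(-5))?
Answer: 31680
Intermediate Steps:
S(a) = -1 - a (S(a) = 2 - (a + 3) = 2 - (3 + a) = 2 + (-3 - a) = -1 - a)
d(o, D) = 4*D² (d(o, D) = (2*D)² = 4*D²)
(11*45)*d(5, S(-5)) = (11*45)*(4*(-1 - 1*(-5))²) = 495*(4*(-1 + 5)²) = 495*(4*4²) = 495*(4*16) = 495*64 = 31680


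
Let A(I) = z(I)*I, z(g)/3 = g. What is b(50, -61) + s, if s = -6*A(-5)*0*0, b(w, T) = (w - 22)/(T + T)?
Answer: -14/61 ≈ -0.22951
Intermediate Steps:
b(w, T) = (-22 + w)/(2*T) (b(w, T) = (-22 + w)/((2*T)) = (-22 + w)*(1/(2*T)) = (-22 + w)/(2*T))
z(g) = 3*g
A(I) = 3*I² (A(I) = (3*I)*I = 3*I²)
s = 0 (s = -6*(3*(-5)²)*0*0 = -6*(3*25)*0*0 = -6*75*0*0 = -0*0 = -6*0 = 0)
b(50, -61) + s = (½)*(-22 + 50)/(-61) + 0 = (½)*(-1/61)*28 + 0 = -14/61 + 0 = -14/61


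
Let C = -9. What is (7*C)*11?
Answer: -693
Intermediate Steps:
(7*C)*11 = (7*(-9))*11 = -63*11 = -693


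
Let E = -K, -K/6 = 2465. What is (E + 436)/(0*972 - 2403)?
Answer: -15226/2403 ≈ -6.3362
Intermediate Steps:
K = -14790 (K = -6*2465 = -14790)
E = 14790 (E = -1*(-14790) = 14790)
(E + 436)/(0*972 - 2403) = (14790 + 436)/(0*972 - 2403) = 15226/(0 - 2403) = 15226/(-2403) = 15226*(-1/2403) = -15226/2403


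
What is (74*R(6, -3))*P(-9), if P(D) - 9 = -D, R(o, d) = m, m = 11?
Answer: 14652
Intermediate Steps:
R(o, d) = 11
P(D) = 9 - D
(74*R(6, -3))*P(-9) = (74*11)*(9 - 1*(-9)) = 814*(9 + 9) = 814*18 = 14652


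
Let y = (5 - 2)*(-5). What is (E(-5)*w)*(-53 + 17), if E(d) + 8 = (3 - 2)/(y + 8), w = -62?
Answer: -127224/7 ≈ -18175.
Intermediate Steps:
y = -15 (y = 3*(-5) = -15)
E(d) = -57/7 (E(d) = -8 + (3 - 2)/(-15 + 8) = -8 + 1/(-7) = -8 + 1*(-1/7) = -8 - 1/7 = -57/7)
(E(-5)*w)*(-53 + 17) = (-57/7*(-62))*(-53 + 17) = (3534/7)*(-36) = -127224/7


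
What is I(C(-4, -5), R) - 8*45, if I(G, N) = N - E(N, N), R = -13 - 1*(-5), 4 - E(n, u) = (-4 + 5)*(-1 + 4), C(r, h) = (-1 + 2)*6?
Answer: -369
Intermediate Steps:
C(r, h) = 6 (C(r, h) = 1*6 = 6)
E(n, u) = 1 (E(n, u) = 4 - (-4 + 5)*(-1 + 4) = 4 - 3 = 1)
R = -8 (R = -13 + 5 = -8)
I(G, N) = -1 + N (I(G, N) = N - 1*1 = N - 1 = -1 + N)
I(C(-4, -5), R) - 8*45 = (-1 - 8) - 8*45 = -9 - 360 = -369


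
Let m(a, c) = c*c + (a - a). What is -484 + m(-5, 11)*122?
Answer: 14278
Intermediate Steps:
m(a, c) = c**2 (m(a, c) = c**2 + 0 = c**2)
-484 + m(-5, 11)*122 = -484 + 11**2*122 = -484 + 121*122 = -484 + 14762 = 14278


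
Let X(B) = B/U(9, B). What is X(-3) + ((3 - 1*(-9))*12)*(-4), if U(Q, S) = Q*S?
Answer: -5183/9 ≈ -575.89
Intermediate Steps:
X(B) = 1/9 (X(B) = B/((9*B)) = B*(1/(9*B)) = 1/9)
X(-3) + ((3 - 1*(-9))*12)*(-4) = 1/9 + ((3 - 1*(-9))*12)*(-4) = 1/9 + ((3 + 9)*12)*(-4) = 1/9 + (12*12)*(-4) = 1/9 + 144*(-4) = 1/9 - 576 = -5183/9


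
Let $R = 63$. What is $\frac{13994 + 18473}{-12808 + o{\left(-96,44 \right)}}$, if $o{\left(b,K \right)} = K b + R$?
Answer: $- \frac{32467}{16969} \approx -1.9133$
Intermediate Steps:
$o{\left(b,K \right)} = 63 + K b$ ($o{\left(b,K \right)} = K b + 63 = 63 + K b$)
$\frac{13994 + 18473}{-12808 + o{\left(-96,44 \right)}} = \frac{13994 + 18473}{-12808 + \left(63 + 44 \left(-96\right)\right)} = \frac{32467}{-12808 + \left(63 - 4224\right)} = \frac{32467}{-12808 - 4161} = \frac{32467}{-16969} = 32467 \left(- \frac{1}{16969}\right) = - \frac{32467}{16969}$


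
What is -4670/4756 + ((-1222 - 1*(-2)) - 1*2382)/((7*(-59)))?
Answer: 7601201/982114 ≈ 7.7396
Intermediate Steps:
-4670/4756 + ((-1222 - 1*(-2)) - 1*2382)/((7*(-59))) = -4670*1/4756 + ((-1222 + 2) - 2382)/(-413) = -2335/2378 + (-1220 - 2382)*(-1/413) = -2335/2378 - 3602*(-1/413) = -2335/2378 + 3602/413 = 7601201/982114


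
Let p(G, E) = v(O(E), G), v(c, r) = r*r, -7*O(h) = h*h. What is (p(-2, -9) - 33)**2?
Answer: 841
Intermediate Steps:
O(h) = -h**2/7 (O(h) = -h*h/7 = -h**2/7)
v(c, r) = r**2
p(G, E) = G**2
(p(-2, -9) - 33)**2 = ((-2)**2 - 33)**2 = (4 - 33)**2 = (-29)**2 = 841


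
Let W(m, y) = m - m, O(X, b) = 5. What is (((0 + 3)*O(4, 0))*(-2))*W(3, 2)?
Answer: 0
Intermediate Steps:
W(m, y) = 0
(((0 + 3)*O(4, 0))*(-2))*W(3, 2) = (((0 + 3)*5)*(-2))*0 = ((3*5)*(-2))*0 = (15*(-2))*0 = -30*0 = 0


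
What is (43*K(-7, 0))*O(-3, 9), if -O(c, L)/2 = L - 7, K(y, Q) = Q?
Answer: 0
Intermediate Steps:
O(c, L) = 14 - 2*L (O(c, L) = -2*(L - 7) = -2*(-7 + L) = 14 - 2*L)
(43*K(-7, 0))*O(-3, 9) = (43*0)*(14 - 2*9) = 0*(14 - 18) = 0*(-4) = 0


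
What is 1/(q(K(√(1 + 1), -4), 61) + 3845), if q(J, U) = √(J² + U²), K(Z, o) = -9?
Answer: 3845/14780223 - √3802/14780223 ≈ 0.00025597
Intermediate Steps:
1/(q(K(√(1 + 1), -4), 61) + 3845) = 1/(√((-9)² + 61²) + 3845) = 1/(√(81 + 3721) + 3845) = 1/(√3802 + 3845) = 1/(3845 + √3802)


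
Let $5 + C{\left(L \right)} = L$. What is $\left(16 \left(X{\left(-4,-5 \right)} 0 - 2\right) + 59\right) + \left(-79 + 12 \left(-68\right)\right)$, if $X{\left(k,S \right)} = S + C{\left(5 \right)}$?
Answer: $-868$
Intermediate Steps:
$C{\left(L \right)} = -5 + L$
$X{\left(k,S \right)} = S$ ($X{\left(k,S \right)} = S + \left(-5 + 5\right) = S + 0 = S$)
$\left(16 \left(X{\left(-4,-5 \right)} 0 - 2\right) + 59\right) + \left(-79 + 12 \left(-68\right)\right) = \left(16 \left(\left(-5\right) 0 - 2\right) + 59\right) + \left(-79 + 12 \left(-68\right)\right) = \left(16 \left(0 - 2\right) + 59\right) - 895 = \left(16 \left(-2\right) + 59\right) - 895 = \left(-32 + 59\right) - 895 = 27 - 895 = -868$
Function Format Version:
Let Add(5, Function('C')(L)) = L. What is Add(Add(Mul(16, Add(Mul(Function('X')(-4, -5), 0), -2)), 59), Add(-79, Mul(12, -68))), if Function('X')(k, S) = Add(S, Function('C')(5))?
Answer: -868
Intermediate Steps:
Function('C')(L) = Add(-5, L)
Function('X')(k, S) = S (Function('X')(k, S) = Add(S, Add(-5, 5)) = Add(S, 0) = S)
Add(Add(Mul(16, Add(Mul(Function('X')(-4, -5), 0), -2)), 59), Add(-79, Mul(12, -68))) = Add(Add(Mul(16, Add(Mul(-5, 0), -2)), 59), Add(-79, Mul(12, -68))) = Add(Add(Mul(16, Add(0, -2)), 59), Add(-79, -816)) = Add(Add(Mul(16, -2), 59), -895) = Add(Add(-32, 59), -895) = Add(27, -895) = -868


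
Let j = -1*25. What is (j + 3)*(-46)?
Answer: 1012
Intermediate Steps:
j = -25
(j + 3)*(-46) = (-25 + 3)*(-46) = -22*(-46) = 1012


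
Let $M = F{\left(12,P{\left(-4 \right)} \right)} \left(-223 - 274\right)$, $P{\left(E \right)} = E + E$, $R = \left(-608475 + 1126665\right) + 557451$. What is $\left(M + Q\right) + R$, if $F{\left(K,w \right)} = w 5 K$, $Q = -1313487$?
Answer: $714$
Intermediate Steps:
$R = 1075641$ ($R = 518190 + 557451 = 1075641$)
$P{\left(E \right)} = 2 E$
$F{\left(K,w \right)} = 5 K w$ ($F{\left(K,w \right)} = 5 w K = 5 K w$)
$M = 238560$ ($M = 5 \cdot 12 \cdot 2 \left(-4\right) \left(-223 - 274\right) = 5 \cdot 12 \left(-8\right) \left(-497\right) = \left(-480\right) \left(-497\right) = 238560$)
$\left(M + Q\right) + R = \left(238560 - 1313487\right) + 1075641 = -1074927 + 1075641 = 714$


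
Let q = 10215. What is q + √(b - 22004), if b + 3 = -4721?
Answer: 10215 + 2*I*√6682 ≈ 10215.0 + 163.49*I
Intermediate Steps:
b = -4724 (b = -3 - 4721 = -4724)
q + √(b - 22004) = 10215 + √(-4724 - 22004) = 10215 + √(-26728) = 10215 + 2*I*√6682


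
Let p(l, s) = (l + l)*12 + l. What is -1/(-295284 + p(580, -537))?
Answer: 1/280784 ≈ 3.5615e-6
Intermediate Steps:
p(l, s) = 25*l (p(l, s) = (2*l)*12 + l = 24*l + l = 25*l)
-1/(-295284 + p(580, -537)) = -1/(-295284 + 25*580) = -1/(-295284 + 14500) = -1/(-280784) = -1*(-1/280784) = 1/280784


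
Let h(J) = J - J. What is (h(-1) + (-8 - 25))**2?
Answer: 1089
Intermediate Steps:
h(J) = 0
(h(-1) + (-8 - 25))**2 = (0 + (-8 - 25))**2 = (0 - 33)**2 = (-33)**2 = 1089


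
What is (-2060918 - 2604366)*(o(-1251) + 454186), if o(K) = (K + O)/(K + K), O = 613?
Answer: -2650753743434420/1251 ≈ -2.1189e+12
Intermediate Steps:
o(K) = (613 + K)/(2*K) (o(K) = (K + 613)/(K + K) = (613 + K)/((2*K)) = (613 + K)*(1/(2*K)) = (613 + K)/(2*K))
(-2060918 - 2604366)*(o(-1251) + 454186) = (-2060918 - 2604366)*((½)*(613 - 1251)/(-1251) + 454186) = -4665284*((½)*(-1/1251)*(-638) + 454186) = -4665284*(319/1251 + 454186) = -4665284*568187005/1251 = -2650753743434420/1251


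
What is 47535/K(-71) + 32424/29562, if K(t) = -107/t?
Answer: 16629129323/527189 ≈ 31543.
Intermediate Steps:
47535/K(-71) + 32424/29562 = 47535/((-107/(-71))) + 32424/29562 = 47535/((-107*(-1/71))) + 32424*(1/29562) = 47535/(107/71) + 5404/4927 = 47535*(71/107) + 5404/4927 = 3374985/107 + 5404/4927 = 16629129323/527189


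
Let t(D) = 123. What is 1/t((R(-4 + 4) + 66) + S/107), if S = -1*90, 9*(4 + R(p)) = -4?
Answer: 1/123 ≈ 0.0081301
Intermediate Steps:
R(p) = -40/9 (R(p) = -4 + (⅑)*(-4) = -4 - 4/9 = -40/9)
S = -90
1/t((R(-4 + 4) + 66) + S/107) = 1/123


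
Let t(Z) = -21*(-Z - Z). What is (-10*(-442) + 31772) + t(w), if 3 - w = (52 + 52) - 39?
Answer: 33588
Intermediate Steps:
w = -62 (w = 3 - ((52 + 52) - 39) = 3 - (104 - 39) = 3 - 1*65 = 3 - 65 = -62)
t(Z) = 42*Z (t(Z) = -(-42)*Z = 42*Z)
(-10*(-442) + 31772) + t(w) = (-10*(-442) + 31772) + 42*(-62) = (4420 + 31772) - 2604 = 36192 - 2604 = 33588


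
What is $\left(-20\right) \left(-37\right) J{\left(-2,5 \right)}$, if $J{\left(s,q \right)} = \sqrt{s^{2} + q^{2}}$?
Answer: $740 \sqrt{29} \approx 3985.0$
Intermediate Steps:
$J{\left(s,q \right)} = \sqrt{q^{2} + s^{2}}$
$\left(-20\right) \left(-37\right) J{\left(-2,5 \right)} = \left(-20\right) \left(-37\right) \sqrt{5^{2} + \left(-2\right)^{2}} = 740 \sqrt{25 + 4} = 740 \sqrt{29}$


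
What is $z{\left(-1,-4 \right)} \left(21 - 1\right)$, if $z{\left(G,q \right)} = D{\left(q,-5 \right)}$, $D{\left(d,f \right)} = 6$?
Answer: $120$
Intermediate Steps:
$z{\left(G,q \right)} = 6$
$z{\left(-1,-4 \right)} \left(21 - 1\right) = 6 \left(21 - 1\right) = 6 \cdot 20 = 120$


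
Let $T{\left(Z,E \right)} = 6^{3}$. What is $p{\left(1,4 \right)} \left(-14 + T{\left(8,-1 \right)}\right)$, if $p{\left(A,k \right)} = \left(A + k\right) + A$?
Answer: $1212$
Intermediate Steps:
$T{\left(Z,E \right)} = 216$
$p{\left(A,k \right)} = k + 2 A$
$p{\left(1,4 \right)} \left(-14 + T{\left(8,-1 \right)}\right) = \left(4 + 2 \cdot 1\right) \left(-14 + 216\right) = \left(4 + 2\right) 202 = 6 \cdot 202 = 1212$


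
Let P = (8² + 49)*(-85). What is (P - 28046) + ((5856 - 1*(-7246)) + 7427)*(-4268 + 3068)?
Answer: -24672451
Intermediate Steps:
P = -9605 (P = (64 + 49)*(-85) = 113*(-85) = -9605)
(P - 28046) + ((5856 - 1*(-7246)) + 7427)*(-4268 + 3068) = (-9605 - 28046) + ((5856 - 1*(-7246)) + 7427)*(-4268 + 3068) = -37651 + ((5856 + 7246) + 7427)*(-1200) = -37651 + (13102 + 7427)*(-1200) = -37651 + 20529*(-1200) = -37651 - 24634800 = -24672451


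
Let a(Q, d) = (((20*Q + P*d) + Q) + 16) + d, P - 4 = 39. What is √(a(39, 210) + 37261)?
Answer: 2*√11834 ≈ 217.57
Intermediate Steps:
P = 43 (P = 4 + 39 = 43)
a(Q, d) = 16 + 21*Q + 44*d (a(Q, d) = (((20*Q + 43*d) + Q) + 16) + d = ((21*Q + 43*d) + 16) + d = (16 + 21*Q + 43*d) + d = 16 + 21*Q + 44*d)
√(a(39, 210) + 37261) = √((16 + 21*39 + 44*210) + 37261) = √((16 + 819 + 9240) + 37261) = √(10075 + 37261) = √47336 = 2*√11834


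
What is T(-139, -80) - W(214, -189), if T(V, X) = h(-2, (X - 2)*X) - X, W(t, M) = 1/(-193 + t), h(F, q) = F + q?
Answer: 139397/21 ≈ 6638.0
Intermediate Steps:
T(V, X) = -2 - X + X*(-2 + X) (T(V, X) = (-2 + (X - 2)*X) - X = (-2 + (-2 + X)*X) - X = (-2 + X*(-2 + X)) - X = -2 - X + X*(-2 + X))
T(-139, -80) - W(214, -189) = (-2 - 1*(-80) - 80*(-2 - 80)) - 1/(-193 + 214) = (-2 + 80 - 80*(-82)) - 1/21 = (-2 + 80 + 6560) - 1*1/21 = 6638 - 1/21 = 139397/21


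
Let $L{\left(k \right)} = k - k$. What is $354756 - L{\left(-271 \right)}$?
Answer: $354756$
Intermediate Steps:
$L{\left(k \right)} = 0$
$354756 - L{\left(-271 \right)} = 354756 - 0 = 354756 + 0 = 354756$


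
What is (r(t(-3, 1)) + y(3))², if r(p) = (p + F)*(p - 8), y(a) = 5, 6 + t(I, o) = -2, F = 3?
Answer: 7225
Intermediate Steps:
t(I, o) = -8 (t(I, o) = -6 - 2 = -8)
r(p) = (-8 + p)*(3 + p) (r(p) = (p + 3)*(p - 8) = (3 + p)*(-8 + p) = (-8 + p)*(3 + p))
(r(t(-3, 1)) + y(3))² = ((-24 + (-8)² - 5*(-8)) + 5)² = ((-24 + 64 + 40) + 5)² = (80 + 5)² = 85² = 7225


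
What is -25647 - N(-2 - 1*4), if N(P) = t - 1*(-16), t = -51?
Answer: -25612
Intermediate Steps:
N(P) = -35 (N(P) = -51 - 1*(-16) = -51 + 16 = -35)
-25647 - N(-2 - 1*4) = -25647 - 1*(-35) = -25647 + 35 = -25612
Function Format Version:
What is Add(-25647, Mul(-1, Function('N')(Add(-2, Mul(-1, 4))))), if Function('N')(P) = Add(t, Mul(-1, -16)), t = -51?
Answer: -25612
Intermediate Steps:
Function('N')(P) = -35 (Function('N')(P) = Add(-51, Mul(-1, -16)) = Add(-51, 16) = -35)
Add(-25647, Mul(-1, Function('N')(Add(-2, Mul(-1, 4))))) = Add(-25647, Mul(-1, -35)) = Add(-25647, 35) = -25612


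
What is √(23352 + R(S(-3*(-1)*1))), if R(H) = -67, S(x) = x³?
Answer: √23285 ≈ 152.59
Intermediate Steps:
√(23352 + R(S(-3*(-1)*1))) = √(23352 - 67) = √23285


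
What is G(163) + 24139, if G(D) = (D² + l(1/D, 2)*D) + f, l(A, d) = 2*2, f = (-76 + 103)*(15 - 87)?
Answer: 49416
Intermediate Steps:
f = -1944 (f = 27*(-72) = -1944)
l(A, d) = 4
G(D) = -1944 + D² + 4*D (G(D) = (D² + 4*D) - 1944 = -1944 + D² + 4*D)
G(163) + 24139 = (-1944 + 163² + 4*163) + 24139 = (-1944 + 26569 + 652) + 24139 = 25277 + 24139 = 49416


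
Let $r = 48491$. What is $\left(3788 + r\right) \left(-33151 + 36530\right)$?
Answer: $176650741$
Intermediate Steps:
$\left(3788 + r\right) \left(-33151 + 36530\right) = \left(3788 + 48491\right) \left(-33151 + 36530\right) = 52279 \cdot 3379 = 176650741$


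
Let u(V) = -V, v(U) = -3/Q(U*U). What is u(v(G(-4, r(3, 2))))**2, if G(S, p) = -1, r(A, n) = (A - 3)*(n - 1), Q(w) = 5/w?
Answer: 9/25 ≈ 0.36000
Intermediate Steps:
r(A, n) = (-1 + n)*(-3 + A) (r(A, n) = (-3 + A)*(-1 + n) = (-1 + n)*(-3 + A))
v(U) = -3*U**2/5
u(v(G(-4, r(3, 2))))**2 = (-(-3)*(-1)**2/5)**2 = (-(-3)/5)**2 = (-1*(-3/5))**2 = (3/5)**2 = 9/25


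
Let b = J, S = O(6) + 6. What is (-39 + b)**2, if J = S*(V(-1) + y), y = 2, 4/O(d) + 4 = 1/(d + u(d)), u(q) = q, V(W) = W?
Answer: 2556801/2209 ≈ 1157.4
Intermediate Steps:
O(d) = 4/(-4 + 1/(2*d)) (O(d) = 4/(-4 + 1/(d + d)) = 4/(-4 + 1/(2*d)))
S = 234/47 (S = -8*6/(-1 + 8*6) + 6 = -8*6/(-1 + 48) + 6 = -8*6/47 + 6 = -8*6*1/47 + 6 = -48/47 + 6 = 234/47 ≈ 4.9787)
J = 234/47 (J = 234*(-1 + 2)/47 = (234/47)*1 = 234/47 ≈ 4.9787)
b = 234/47 ≈ 4.9787
(-39 + b)**2 = (-39 + 234/47)**2 = (-1599/47)**2 = 2556801/2209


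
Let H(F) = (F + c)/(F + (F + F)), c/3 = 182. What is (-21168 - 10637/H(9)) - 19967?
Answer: -7705708/185 ≈ -41653.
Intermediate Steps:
c = 546 (c = 3*182 = 546)
H(F) = (546 + F)/(3*F) (H(F) = (F + 546)/(F + (F + F)) = (546 + F)/(F + 2*F) = (546 + F)/((3*F)) = (546 + F)*(1/(3*F)) = (546 + F)/(3*F))
(-21168 - 10637/H(9)) - 19967 = (-21168 - 10637*27/(546 + 9)) - 19967 = (-21168 - 10637/((1/3)*(1/9)*555)) - 19967 = (-21168 - 10637/185/9) - 19967 = (-21168 - 10637*9/185) - 19967 = (-21168 - 95733/185) - 19967 = -4011813/185 - 19967 = -7705708/185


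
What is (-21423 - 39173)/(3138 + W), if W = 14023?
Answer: -60596/17161 ≈ -3.5310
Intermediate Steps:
(-21423 - 39173)/(3138 + W) = (-21423 - 39173)/(3138 + 14023) = -60596/17161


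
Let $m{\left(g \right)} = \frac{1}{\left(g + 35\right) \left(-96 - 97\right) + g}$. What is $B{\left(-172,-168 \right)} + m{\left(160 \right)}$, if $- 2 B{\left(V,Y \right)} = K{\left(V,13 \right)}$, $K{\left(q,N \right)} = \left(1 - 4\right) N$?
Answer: $\frac{1461523}{74950} \approx 19.5$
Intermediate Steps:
$K{\left(q,N \right)} = - 3 N$
$B{\left(V,Y \right)} = \frac{39}{2}$ ($B{\left(V,Y \right)} = - \frac{\left(-3\right) 13}{2} = \left(- \frac{1}{2}\right) \left(-39\right) = \frac{39}{2}$)
$m{\left(g \right)} = \frac{1}{-6755 - 192 g}$ ($m{\left(g \right)} = \frac{1}{\left(35 + g\right) \left(-193\right) + g} = \frac{1}{\left(-6755 - 193 g\right) + g} = \frac{1}{-6755 - 192 g}$)
$B{\left(-172,-168 \right)} + m{\left(160 \right)} = \frac{39}{2} - \frac{1}{6755 + 192 \cdot 160} = \frac{39}{2} - \frac{1}{6755 + 30720} = \frac{39}{2} - \frac{1}{37475} = \frac{1461523}{74950}$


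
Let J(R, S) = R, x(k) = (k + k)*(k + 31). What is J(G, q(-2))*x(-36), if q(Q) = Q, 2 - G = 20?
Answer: -6480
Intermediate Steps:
G = -18 (G = 2 - 1*20 = 2 - 20 = -18)
x(k) = 2*k*(31 + k) (x(k) = (2*k)*(31 + k) = 2*k*(31 + k))
J(G, q(-2))*x(-36) = -36*(-36)*(31 - 36) = -36*(-36)*(-5) = -18*360 = -6480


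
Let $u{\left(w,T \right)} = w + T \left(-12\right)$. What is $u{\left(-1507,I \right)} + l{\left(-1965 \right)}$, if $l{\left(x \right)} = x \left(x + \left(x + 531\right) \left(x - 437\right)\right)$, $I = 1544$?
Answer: $-6764538430$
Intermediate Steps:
$u{\left(w,T \right)} = w - 12 T$
$l{\left(x \right)} = x \left(x + \left(-437 + x\right) \left(531 + x\right)\right)$ ($l{\left(x \right)} = x \left(x + \left(531 + x\right) \left(-437 + x\right)\right) = x \left(x + \left(-437 + x\right) \left(531 + x\right)\right)$)
$u{\left(-1507,I \right)} + l{\left(-1965 \right)} = \left(-1507 - 18528\right) - 1965 \left(-232047 + \left(-1965\right)^{2} + 95 \left(-1965\right)\right) = \left(-1507 - 18528\right) - 1965 \left(-232047 + 3861225 - 186675\right) = -20035 - 6764518395 = -6764538430$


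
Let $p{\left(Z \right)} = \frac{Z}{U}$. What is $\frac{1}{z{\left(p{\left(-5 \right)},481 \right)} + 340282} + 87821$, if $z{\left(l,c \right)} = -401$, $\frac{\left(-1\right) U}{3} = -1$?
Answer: $\frac{29848689302}{339881} \approx 87821.0$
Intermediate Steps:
$U = 3$ ($U = \left(-3\right) \left(-1\right) = 3$)
$p{\left(Z \right)} = \frac{Z}{3}$
$\frac{1}{z{\left(p{\left(-5 \right)},481 \right)} + 340282} + 87821 = \frac{1}{-401 + 340282} + 87821 = \frac{1}{339881} + 87821 = \frac{29848689302}{339881}$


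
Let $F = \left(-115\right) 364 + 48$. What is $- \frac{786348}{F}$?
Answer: $\frac{196587}{10453} \approx 18.807$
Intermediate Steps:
$F = -41812$ ($F = -41860 + 48 = -41812$)
$- \frac{786348}{F} = - \frac{786348}{-41812} = \left(-786348\right) \left(- \frac{1}{41812}\right) = \frac{196587}{10453}$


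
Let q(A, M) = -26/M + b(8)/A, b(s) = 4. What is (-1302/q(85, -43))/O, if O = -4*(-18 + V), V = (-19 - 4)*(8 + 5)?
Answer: -793135/503396 ≈ -1.5756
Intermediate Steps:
V = -299 (V = -23*13 = -299)
q(A, M) = -26/M + 4/A
O = 1268 (O = -4*(-18 - 299) = -4*(-317) = 1268)
(-1302/q(85, -43))/O = -1302/(-26/(-43) + 4/85)/1268 = -1302/(-26*(-1/43) + 4*(1/85))*(1/1268) = -1302/(26/43 + 4/85)*(1/1268) = -1302/2382/3655*(1/1268) = -1302*3655/2382*(1/1268) = -793135/397*1/1268 = -793135/503396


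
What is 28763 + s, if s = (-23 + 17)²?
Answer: 28799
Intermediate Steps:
s = 36 (s = (-6)² = 36)
28763 + s = 28763 + 36 = 28799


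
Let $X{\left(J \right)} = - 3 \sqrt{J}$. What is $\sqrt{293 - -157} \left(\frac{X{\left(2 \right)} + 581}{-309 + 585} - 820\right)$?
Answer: $- \frac{15}{46} - \frac{1128695 \sqrt{2}}{92} \approx -17351.0$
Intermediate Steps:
$\sqrt{293 - -157} \left(\frac{X{\left(2 \right)} + 581}{-309 + 585} - 820\right) = \sqrt{293 - -157} \left(\frac{- 3 \sqrt{2} + 581}{-309 + 585} - 820\right) = \sqrt{293 + 157} \left(\frac{581 - 3 \sqrt{2}}{276} - 820\right) = \sqrt{450} \left(\left(581 - 3 \sqrt{2}\right) \frac{1}{276} - 820\right) = 15 \sqrt{2} \left(\left(\frac{581}{276} - \frac{\sqrt{2}}{92}\right) - 820\right) = 15 \sqrt{2} \left(- \frac{225739}{276} - \frac{\sqrt{2}}{92}\right)$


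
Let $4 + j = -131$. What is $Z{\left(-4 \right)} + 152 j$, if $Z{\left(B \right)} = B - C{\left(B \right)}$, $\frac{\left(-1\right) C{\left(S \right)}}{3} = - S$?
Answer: $-20512$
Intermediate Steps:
$C{\left(S \right)} = 3 S$ ($C{\left(S \right)} = - 3 \left(- S\right) = 3 S$)
$Z{\left(B \right)} = - 2 B$ ($Z{\left(B \right)} = B - 3 B = - 2 B$)
$j = -135$ ($j = -4 - 131 = -135$)
$Z{\left(-4 \right)} + 152 j = \left(-2\right) \left(-4\right) + 152 \left(-135\right) = 8 - 20520 = -20512$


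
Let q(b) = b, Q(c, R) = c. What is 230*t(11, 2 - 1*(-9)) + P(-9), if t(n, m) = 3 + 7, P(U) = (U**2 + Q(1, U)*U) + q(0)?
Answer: 2372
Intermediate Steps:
P(U) = U + U**2 (P(U) = (U**2 + 1*U) + 0 = (U**2 + U) + 0 = (U + U**2) + 0 = U + U**2)
t(n, m) = 10
230*t(11, 2 - 1*(-9)) + P(-9) = 230*10 - 9*(1 - 9) = 2300 - 9*(-8) = 2300 + 72 = 2372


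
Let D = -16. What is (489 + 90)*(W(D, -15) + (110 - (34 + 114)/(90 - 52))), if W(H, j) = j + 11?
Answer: 1123260/19 ≈ 59119.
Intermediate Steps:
W(H, j) = 11 + j
(489 + 90)*(W(D, -15) + (110 - (34 + 114)/(90 - 52))) = (489 + 90)*((11 - 15) + (110 - (34 + 114)/(90 - 52))) = 579*(-4 + (110 - 148/38)) = 579*(-4 + (110 - 1*74/19)) = 579*(-4 + (110 - 74/19)) = 579*(-4 + 2016/19) = 579*(1940/19) = 1123260/19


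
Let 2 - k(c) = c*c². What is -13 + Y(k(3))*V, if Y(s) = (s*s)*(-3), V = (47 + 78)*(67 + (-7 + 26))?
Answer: -20156263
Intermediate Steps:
V = 10750 (V = 125*(67 + 19) = 125*86 = 10750)
k(c) = 2 - c³ (k(c) = 2 - c*c² = 2 - c³)
Y(s) = -3*s² (Y(s) = s²*(-3) = -3*s²)
-13 + Y(k(3))*V = -13 - 3*(2 - 1*3³)²*10750 = -13 - 3*(2 - 1*27)²*10750 = -13 - 3*(2 - 27)²*10750 = -13 - 3*(-25)²*10750 = -13 - 3*625*10750 = -13 - 1875*10750 = -13 - 20156250 = -20156263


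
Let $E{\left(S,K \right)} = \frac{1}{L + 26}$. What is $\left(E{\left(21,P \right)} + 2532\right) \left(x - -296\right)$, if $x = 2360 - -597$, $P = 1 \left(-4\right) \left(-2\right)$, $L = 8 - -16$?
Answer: $\frac{411833053}{50} \approx 8.2367 \cdot 10^{6}$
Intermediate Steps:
$L = 24$ ($L = 8 + 16 = 24$)
$P = 8$ ($P = \left(-4\right) \left(-2\right) = 8$)
$E{\left(S,K \right)} = \frac{1}{50}$ ($E{\left(S,K \right)} = \frac{1}{24 + 26} = \frac{1}{50}$)
$x = 2957$ ($x = 2360 + 597 = 2957$)
$\left(E{\left(21,P \right)} + 2532\right) \left(x - -296\right) = \left(\frac{1}{50} + 2532\right) \left(2957 - -296\right) = \frac{126601 \left(2957 + 296\right)}{50} = \frac{126601}{50} \cdot 3253 = \frac{411833053}{50}$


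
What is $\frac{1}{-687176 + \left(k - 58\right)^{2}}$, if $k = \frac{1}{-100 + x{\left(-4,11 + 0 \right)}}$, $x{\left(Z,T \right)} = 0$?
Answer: $- \frac{10000}{6838108399} \approx -1.4624 \cdot 10^{-6}$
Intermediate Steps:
$k = - \frac{1}{100}$ ($k = \frac{1}{-100 + 0} = \frac{1}{-100} = - \frac{1}{100} \approx -0.01$)
$\frac{1}{-687176 + \left(k - 58\right)^{2}} = \frac{1}{-687176 + \left(- \frac{1}{100} - 58\right)^{2}} = \frac{1}{-687176 + \left(- \frac{5801}{100}\right)^{2}} = \frac{1}{-687176 + \frac{33651601}{10000}} = \frac{1}{- \frac{6838108399}{10000}} = - \frac{10000}{6838108399}$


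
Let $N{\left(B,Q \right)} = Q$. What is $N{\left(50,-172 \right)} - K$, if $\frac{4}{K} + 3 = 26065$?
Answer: $- \frac{2241334}{13031} \approx -172.0$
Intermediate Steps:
$K = \frac{2}{13031}$ ($K = \frac{4}{-3 + 26065} = \frac{4}{26062} = 4 \cdot \frac{1}{26062} = \frac{2}{13031} \approx 0.00015348$)
$N{\left(50,-172 \right)} - K = -172 - \frac{2}{13031} = - \frac{2241334}{13031}$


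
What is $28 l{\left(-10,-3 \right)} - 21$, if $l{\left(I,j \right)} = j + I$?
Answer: $-385$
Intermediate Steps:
$l{\left(I,j \right)} = I + j$
$28 l{\left(-10,-3 \right)} - 21 = 28 \left(-10 - 3\right) - 21 = 28 \left(-13\right) - 21 = -364 - 21 = -385$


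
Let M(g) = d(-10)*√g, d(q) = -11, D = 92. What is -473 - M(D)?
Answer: -473 + 22*√23 ≈ -367.49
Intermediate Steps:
M(g) = -11*√g
-473 - M(D) = -473 - (-11)*√92 = -473 - (-11)*2*√23 = -473 - (-22)*√23 = -473 + 22*√23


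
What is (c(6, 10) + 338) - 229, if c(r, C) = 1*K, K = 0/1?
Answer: 109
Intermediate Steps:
K = 0 (K = 0*1 = 0)
c(r, C) = 0 (c(r, C) = 1*0 = 0)
(c(6, 10) + 338) - 229 = (0 + 338) - 229 = 338 - 229 = 109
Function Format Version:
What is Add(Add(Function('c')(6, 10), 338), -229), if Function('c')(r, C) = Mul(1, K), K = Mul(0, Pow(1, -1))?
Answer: 109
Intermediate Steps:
K = 0 (K = Mul(0, 1) = 0)
Function('c')(r, C) = 0 (Function('c')(r, C) = Mul(1, 0) = 0)
Add(Add(Function('c')(6, 10), 338), -229) = Add(Add(0, 338), -229) = Add(338, -229) = 109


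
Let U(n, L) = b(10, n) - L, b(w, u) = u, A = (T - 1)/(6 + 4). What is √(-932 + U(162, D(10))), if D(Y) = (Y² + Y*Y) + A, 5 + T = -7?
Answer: I*√96870/10 ≈ 31.124*I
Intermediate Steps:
T = -12 (T = -5 - 7 = -12)
A = -13/10 (A = (-12 - 1)/(6 + 4) = -13/10 ≈ -1.3000)
D(Y) = -13/10 + 2*Y² (D(Y) = (Y² + Y*Y) - 13/10 = (Y² + Y²) - 13/10 = 2*Y² - 13/10 = -13/10 + 2*Y²)
U(n, L) = n - L
√(-932 + U(162, D(10))) = √(-932 + (162 - (-13/10 + 2*10²))) = √(-932 + (162 - (-13/10 + 2*100))) = √(-932 + (162 - (-13/10 + 200))) = √(-932 + (162 - 1*1987/10)) = √(-932 + (162 - 1987/10)) = √(-932 - 367/10) = √(-9687/10) = I*√96870/10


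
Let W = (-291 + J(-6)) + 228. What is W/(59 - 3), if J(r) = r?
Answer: -69/56 ≈ -1.2321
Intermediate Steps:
W = -69 (W = (-291 - 6) + 228 = -297 + 228 = -69)
W/(59 - 3) = -69/(59 - 3) = -69/56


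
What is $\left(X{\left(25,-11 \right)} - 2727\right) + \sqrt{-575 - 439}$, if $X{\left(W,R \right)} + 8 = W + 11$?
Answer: $-2699 + 13 i \sqrt{6} \approx -2699.0 + 31.843 i$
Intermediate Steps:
$X{\left(W,R \right)} = 3 + W$ ($X{\left(W,R \right)} = -8 + \left(W + 11\right) = -8 + \left(11 + W\right) = 3 + W$)
$\left(X{\left(25,-11 \right)} - 2727\right) + \sqrt{-575 - 439} = \left(\left(3 + 25\right) - 2727\right) + \sqrt{-575 - 439} = \left(28 - 2727\right) + \sqrt{-1014} = -2699 + 13 i \sqrt{6}$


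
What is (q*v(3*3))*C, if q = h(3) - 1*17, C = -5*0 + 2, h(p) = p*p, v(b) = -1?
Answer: 16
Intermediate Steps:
h(p) = p**2
C = 2 (C = 0 + 2 = 2)
q = -8 (q = 3**2 - 1*17 = 9 - 17 = -8)
(q*v(3*3))*C = -8*(-1)*2 = 8*2 = 16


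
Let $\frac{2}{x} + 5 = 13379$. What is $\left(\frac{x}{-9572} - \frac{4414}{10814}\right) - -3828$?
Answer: $\frac{1324695317258189}{346091061348} \approx 3827.6$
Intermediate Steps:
$x = \frac{1}{6687}$ ($x = \frac{2}{-5 + 13379} = \frac{2}{13374} = 2 \cdot \frac{1}{13374} = \frac{1}{6687} \approx 0.00014954$)
$\left(\frac{x}{-9572} - \frac{4414}{10814}\right) - -3828 = \left(\frac{1}{6687 \left(-9572\right)} - \frac{4414}{10814}\right) - -3828 = \left(\frac{1}{6687} \left(- \frac{1}{9572}\right) - \frac{2207}{5407}\right) + 3828 = \left(- \frac{1}{64007964} - \frac{2207}{5407}\right) + 3828 = - \frac{141265581955}{346091061348} + 3828 = \frac{1324695317258189}{346091061348}$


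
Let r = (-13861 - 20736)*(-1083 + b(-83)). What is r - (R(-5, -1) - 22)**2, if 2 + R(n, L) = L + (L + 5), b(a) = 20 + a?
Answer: 39647721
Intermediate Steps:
R(n, L) = 3 + 2*L (R(n, L) = -2 + (L + (L + 5)) = -2 + (L + (5 + L)) = -2 + (5 + 2*L) = 3 + 2*L)
r = 39648162 (r = (-13861 - 20736)*(-1083 + (20 - 83)) = -34597*(-1083 - 63) = -34597*(-1146) = 39648162)
r - (R(-5, -1) - 22)**2 = 39648162 - ((3 + 2*(-1)) - 22)**2 = 39648162 - ((3 - 2) - 22)**2 = 39648162 - (1 - 22)**2 = 39648162 - 1*(-21)**2 = 39648162 - 1*441 = 39648162 - 441 = 39647721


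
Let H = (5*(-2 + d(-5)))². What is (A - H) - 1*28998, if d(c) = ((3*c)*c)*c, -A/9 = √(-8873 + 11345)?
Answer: -3582223 - 18*√618 ≈ -3.5827e+6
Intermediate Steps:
A = -18*√618 (A = -9*√(-8873 + 11345) = -18*√618 ≈ -447.47)
d(c) = 3*c³ (d(c) = (3*c²)*c = 3*c³)
H = 3553225 (H = (5*(-2 + 3*(-5)³))² = (5*(-2 + 3*(-125)))² = (5*(-2 - 375))² = (5*(-377))² = (-1885)² = 3553225)
(A - H) - 1*28998 = (-18*√618 - 1*3553225) - 1*28998 = (-18*√618 - 3553225) - 28998 = (-3553225 - 18*√618) - 28998 = -3582223 - 18*√618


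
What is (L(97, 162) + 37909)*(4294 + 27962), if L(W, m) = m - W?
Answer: 1224889344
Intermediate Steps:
(L(97, 162) + 37909)*(4294 + 27962) = ((162 - 1*97) + 37909)*(4294 + 27962) = ((162 - 97) + 37909)*32256 = (65 + 37909)*32256 = 37974*32256 = 1224889344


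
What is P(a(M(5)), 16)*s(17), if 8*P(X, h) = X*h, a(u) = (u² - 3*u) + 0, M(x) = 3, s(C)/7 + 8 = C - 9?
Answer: 0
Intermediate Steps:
s(C) = -119 + 7*C (s(C) = -56 + 7*(C - 9) = -56 + 7*(-9 + C) = -56 + (-63 + 7*C) = -119 + 7*C)
a(u) = u² - 3*u
P(X, h) = X*h/8 (P(X, h) = (X*h)/8 = X*h/8)
P(a(M(5)), 16)*s(17) = ((⅛)*(3*(-3 + 3))*16)*(-119 + 7*17) = ((⅛)*(3*0)*16)*(-119 + 119) = ((⅛)*0*16)*0 = 0*0 = 0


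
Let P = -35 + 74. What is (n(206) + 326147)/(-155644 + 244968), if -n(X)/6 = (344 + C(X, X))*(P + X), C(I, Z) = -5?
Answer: -172183/89324 ≈ -1.9276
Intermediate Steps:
P = 39
n(X) = -79326 - 2034*X (n(X) = -6*(344 - 5)*(39 + X) = -2034*(39 + X) = -6*(13221 + 339*X) = -79326 - 2034*X)
(n(206) + 326147)/(-155644 + 244968) = ((-79326 - 2034*206) + 326147)/(-155644 + 244968) = ((-79326 - 419004) + 326147)/89324 = (-498330 + 326147)*(1/89324) = -172183*1/89324 = -172183/89324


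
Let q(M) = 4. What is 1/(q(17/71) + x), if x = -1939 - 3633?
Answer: -1/5568 ≈ -0.00017960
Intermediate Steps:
x = -5572
1/(q(17/71) + x) = 1/(4 - 5572) = 1/(-5568) = -1/5568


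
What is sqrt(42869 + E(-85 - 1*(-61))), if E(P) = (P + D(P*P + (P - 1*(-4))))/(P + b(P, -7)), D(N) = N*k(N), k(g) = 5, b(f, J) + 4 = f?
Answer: 8*sqrt(669) ≈ 206.92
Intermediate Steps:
b(f, J) = -4 + f
D(N) = 5*N (D(N) = N*5 = 5*N)
E(P) = (20 + 5*P**2 + 6*P)/(-4 + 2*P) (E(P) = (P + 5*(P*P + (P - 1*(-4))))/(P + (-4 + P)) = (P + 5*(P**2 + (P + 4)))/(-4 + 2*P) = (P + 5*(P**2 + (4 + P)))/(-4 + 2*P) = (P + 5*(4 + P + P**2))/(-4 + 2*P) = (P + (20 + 5*P + 5*P**2))/(-4 + 2*P) = (20 + 5*P**2 + 6*P)/(-4 + 2*P))
sqrt(42869 + E(-85 - 1*(-61))) = sqrt(42869 + (20 + 5*(-85 - 1*(-61))**2 + 6*(-85 - 1*(-61)))/(2*(-2 + (-85 - 1*(-61))))) = sqrt(42869 + (20 + 5*(-85 + 61)**2 + 6*(-85 + 61))/(2*(-2 + (-85 + 61)))) = sqrt(42869 + (20 + 5*(-24)**2 + 6*(-24))/(2*(-2 - 24))) = sqrt(42869 + (1/2)*(20 + 5*576 - 144)/(-26)) = sqrt(42869 + (1/2)*(-1/26)*(20 + 2880 - 144)) = sqrt(42869 + (1/2)*(-1/26)*2756) = sqrt(42869 - 53) = sqrt(42816) = 8*sqrt(669)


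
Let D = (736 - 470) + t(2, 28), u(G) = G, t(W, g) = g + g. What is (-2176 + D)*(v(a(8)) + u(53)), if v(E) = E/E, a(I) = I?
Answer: -100116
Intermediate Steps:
t(W, g) = 2*g
D = 322 (D = (736 - 470) + 2*28 = 266 + 56 = 322)
v(E) = 1
(-2176 + D)*(v(a(8)) + u(53)) = (-2176 + 322)*(1 + 53) = -1854*54 = -100116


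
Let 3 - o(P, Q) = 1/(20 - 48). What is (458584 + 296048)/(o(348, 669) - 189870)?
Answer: -21129696/5316275 ≈ -3.9745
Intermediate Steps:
o(P, Q) = 85/28 (o(P, Q) = 3 - 1/(20 - 48) = 3 - 1/(-28) = 3 - 1*(-1/28) = 3 + 1/28 = 85/28)
(458584 + 296048)/(o(348, 669) - 189870) = (458584 + 296048)/(85/28 - 189870) = 754632/(-5316275/28) = 754632*(-28/5316275) = -21129696/5316275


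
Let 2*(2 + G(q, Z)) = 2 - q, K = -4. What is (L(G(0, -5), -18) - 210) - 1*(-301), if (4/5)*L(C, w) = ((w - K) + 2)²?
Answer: 271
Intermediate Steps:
G(q, Z) = -1 - q/2 (G(q, Z) = -2 + (2 - q)/2 = -2 + (1 - q/2) = -1 - q/2)
L(C, w) = 5*(6 + w)²/4 (L(C, w) = 5*((w - 1*(-4)) + 2)²/4 = 5*((w + 4) + 2)²/4 = 5*((4 + w) + 2)²/4 = 5*(6 + w)²/4)
(L(G(0, -5), -18) - 210) - 1*(-301) = (5*(6 - 18)²/4 - 210) - 1*(-301) = ((5/4)*(-12)² - 210) + 301 = ((5/4)*144 - 210) + 301 = (180 - 210) + 301 = -30 + 301 = 271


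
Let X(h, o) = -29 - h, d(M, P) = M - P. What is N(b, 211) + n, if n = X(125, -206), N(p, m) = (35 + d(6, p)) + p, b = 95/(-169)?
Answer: -113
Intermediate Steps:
b = -95/169 (b = 95*(-1/169) = -95/169 ≈ -0.56213)
N(p, m) = 41 (N(p, m) = (35 + (6 - p)) + p = (41 - p) + p = 41)
n = -154 (n = -29 - 1*125 = -29 - 125 = -154)
N(b, 211) + n = 41 - 154 = -113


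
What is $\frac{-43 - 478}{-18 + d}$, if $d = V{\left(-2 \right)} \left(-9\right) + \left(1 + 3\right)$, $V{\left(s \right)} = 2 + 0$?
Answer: $\frac{521}{32} \approx 16.281$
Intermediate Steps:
$V{\left(s \right)} = 2$
$d = -14$ ($d = 2 \left(-9\right) + \left(1 + 3\right) = -18 + 4 = -14$)
$\frac{-43 - 478}{-18 + d} = \frac{-43 - 478}{-18 - 14} = - \frac{521}{-32} = \left(-521\right) \left(- \frac{1}{32}\right) = \frac{521}{32}$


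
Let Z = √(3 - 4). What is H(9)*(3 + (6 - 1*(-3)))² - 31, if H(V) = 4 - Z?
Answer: 545 - 144*I ≈ 545.0 - 144.0*I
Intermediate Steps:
Z = I (Z = √(-1) = I ≈ 1.0*I)
H(V) = 4 - I
H(9)*(3 + (6 - 1*(-3)))² - 31 = (4 - I)*(3 + (6 - 1*(-3)))² - 31 = (4 - I)*(3 + (6 + 3))² - 31 = (4 - I)*(3 + 9)² - 31 = (4 - I)*12² - 31 = (4 - I)*144 - 31 = (576 - 144*I) - 31 = 545 - 144*I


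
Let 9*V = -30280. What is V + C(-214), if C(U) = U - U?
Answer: -30280/9 ≈ -3364.4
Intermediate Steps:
V = -30280/9 (V = (⅑)*(-30280) = -30280/9 ≈ -3364.4)
C(U) = 0
V + C(-214) = -30280/9 + 0 = -30280/9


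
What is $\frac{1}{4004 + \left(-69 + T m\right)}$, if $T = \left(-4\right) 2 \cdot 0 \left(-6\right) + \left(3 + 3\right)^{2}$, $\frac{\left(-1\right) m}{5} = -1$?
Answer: $\frac{1}{4115} \approx 0.00024301$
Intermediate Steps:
$m = 5$ ($m = \left(-5\right) \left(-1\right) = 5$)
$T = 36$ ($T = \left(-8\right) 0 \left(-6\right) + 6^{2} = 0 \left(-6\right) + 36 = 0 + 36 = 36$)
$\frac{1}{4004 + \left(-69 + T m\right)} = \frac{1}{4004 + \left(-69 + 36 \cdot 5\right)} = \frac{1}{4004 + \left(-69 + 180\right)} = \frac{1}{4004 + 111} = \frac{1}{4115}$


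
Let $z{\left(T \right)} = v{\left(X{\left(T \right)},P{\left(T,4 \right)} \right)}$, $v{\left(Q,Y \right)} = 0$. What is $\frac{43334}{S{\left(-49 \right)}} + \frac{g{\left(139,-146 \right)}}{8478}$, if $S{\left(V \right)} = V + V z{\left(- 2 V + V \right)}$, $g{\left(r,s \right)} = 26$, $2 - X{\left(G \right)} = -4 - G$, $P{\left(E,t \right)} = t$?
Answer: $- \frac{183692189}{207711} \approx -884.36$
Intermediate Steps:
$X{\left(G \right)} = 6 + G$ ($X{\left(G \right)} = 2 - \left(-4 - G\right) = 2 + \left(4 + G\right) = 6 + G$)
$z{\left(T \right)} = 0$
$S{\left(V \right)} = V$ ($S{\left(V \right)} = V + V 0 = V + 0 = V$)
$\frac{43334}{S{\left(-49 \right)}} + \frac{g{\left(139,-146 \right)}}{8478} = \frac{43334}{-49} + \frac{26}{8478} = 43334 \left(- \frac{1}{49}\right) + 26 \cdot \frac{1}{8478} = - \frac{43334}{49} + \frac{13}{4239} = - \frac{183692189}{207711}$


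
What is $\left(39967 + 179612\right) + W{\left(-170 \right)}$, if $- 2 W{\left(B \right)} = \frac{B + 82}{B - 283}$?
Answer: $\frac{99469243}{453} \approx 2.1958 \cdot 10^{5}$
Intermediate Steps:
$W{\left(B \right)} = - \frac{82 + B}{2 \left(-283 + B\right)}$ ($W{\left(B \right)} = - \frac{\left(B + 82\right) \frac{1}{B - 283}}{2} = - \frac{\left(82 + B\right) \frac{1}{-283 + B}}{2} = - \frac{\frac{1}{-283 + B} \left(82 + B\right)}{2} = - \frac{82 + B}{2 \left(-283 + B\right)}$)
$\left(39967 + 179612\right) + W{\left(-170 \right)} = \left(39967 + 179612\right) + \frac{-82 - -170}{2 \left(-283 - 170\right)} = 219579 + \frac{-82 + 170}{2 \left(-453\right)} = 219579 + \frac{1}{2} \left(- \frac{1}{453}\right) 88 = 219579 - \frac{44}{453} = \frac{99469243}{453}$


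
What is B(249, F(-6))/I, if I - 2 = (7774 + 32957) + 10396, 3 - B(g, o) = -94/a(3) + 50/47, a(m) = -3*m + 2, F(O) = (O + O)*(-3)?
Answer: -199/885339 ≈ -0.00022477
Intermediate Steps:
F(O) = -6*O (F(O) = (2*O)*(-3) = -6*O)
a(m) = 2 - 3*m
B(g, o) = -3781/329 (B(g, o) = 3 - (-94/(2 - 3*3) + 50/47) = 3 - (-94/(2 - 9) + 50*(1/47)) = 3 - (-94/(-7) + 50/47) = 3 - (-94*(-⅐) + 50/47) = 3 - (94/7 + 50/47) = 3 - 1*4768/329 = 3 - 4768/329 = -3781/329)
I = 51129 (I = 2 + ((7774 + 32957) + 10396) = 2 + (40731 + 10396) = 2 + 51127 = 51129)
B(249, F(-6))/I = -3781/329/51129 = -3781/329*1/51129 = -199/885339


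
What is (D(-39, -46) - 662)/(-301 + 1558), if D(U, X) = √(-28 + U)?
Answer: -662/1257 + I*√67/1257 ≈ -0.52665 + 0.0065118*I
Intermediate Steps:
(D(-39, -46) - 662)/(-301 + 1558) = (√(-28 - 39) - 662)/(-301 + 1558) = (√(-67) - 662)/1257 = (I*√67 - 662)*(1/1257) = (-662 + I*√67)*(1/1257) = -662/1257 + I*√67/1257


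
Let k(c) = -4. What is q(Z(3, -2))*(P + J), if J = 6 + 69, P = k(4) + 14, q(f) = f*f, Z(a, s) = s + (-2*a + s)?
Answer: 8500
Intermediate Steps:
Z(a, s) = -2*a + 2*s (Z(a, s) = s + (s - 2*a) = -2*a + 2*s)
q(f) = f²
P = 10 (P = -4 + 14 = 10)
J = 75
q(Z(3, -2))*(P + J) = (-2*3 + 2*(-2))²*(10 + 75) = (-6 - 4)²*85 = (-10)²*85 = 100*85 = 8500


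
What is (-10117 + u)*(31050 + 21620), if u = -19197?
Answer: -1543968380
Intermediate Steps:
(-10117 + u)*(31050 + 21620) = (-10117 - 19197)*(31050 + 21620) = -29314*52670 = -1543968380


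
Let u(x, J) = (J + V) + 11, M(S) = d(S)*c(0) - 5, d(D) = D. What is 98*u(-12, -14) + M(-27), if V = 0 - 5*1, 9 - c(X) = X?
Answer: -1032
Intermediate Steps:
c(X) = 9 - X
V = -5 (V = 0 - 5 = -5)
M(S) = -5 + 9*S (M(S) = S*(9 - 1*0) - 5 = S*(9 + 0) - 5 = S*9 - 5 = 9*S - 5 = -5 + 9*S)
u(x, J) = 6 + J (u(x, J) = (J - 5) + 11 = (-5 + J) + 11 = 6 + J)
98*u(-12, -14) + M(-27) = 98*(6 - 14) + (-5 + 9*(-27)) = 98*(-8) + (-5 - 243) = -784 - 248 = -1032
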